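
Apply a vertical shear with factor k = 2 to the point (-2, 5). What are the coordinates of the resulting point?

Shear matrix for vertical shear with factor k = 2:
[[1, 0], [2, 1]]
Result: (-2, 5) → (-2, 1)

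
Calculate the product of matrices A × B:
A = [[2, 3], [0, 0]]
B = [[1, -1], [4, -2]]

Matrix multiplication:
C[0][0] = 2×1 + 3×4 = 14
C[0][1] = 2×-1 + 3×-2 = -8
C[1][0] = 0×1 + 0×4 = 0
C[1][1] = 0×-1 + 0×-2 = 0
Result: [[14, -8], [0, 0]]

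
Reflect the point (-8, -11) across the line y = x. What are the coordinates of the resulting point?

Reflection across line y = x: (-8, -11) → (-11, -8)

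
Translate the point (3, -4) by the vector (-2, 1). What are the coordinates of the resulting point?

Translation by (-2, 1) (homogeneous matrix [[1, 0, -2], [0, 1, 1], [0, 0, 1]]):
x' = 3 + -2 = 1
y' = -4 + 1 = -3
Result: (1, -3)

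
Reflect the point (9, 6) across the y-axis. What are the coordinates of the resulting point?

Reflection across y-axis: (9, 6) → (-9, 6)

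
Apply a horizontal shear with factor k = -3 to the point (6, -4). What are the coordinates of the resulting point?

Shear matrix for horizontal shear with factor k = -3:
[[1, -3], [0, 1]]
Result: (6, -4) → (18, -4)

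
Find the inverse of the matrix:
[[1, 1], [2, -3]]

For [[a,b],[c,d]], inverse = (1/det)·[[d,-b],[-c,a]]
det = (1)(-3) - (1)(2) = -3 - 2 = -5
Inverse = (1/-5)·[[-3, -1], [-2, 1]]
= [[3/5, 1/5], [2/5, -1/5]]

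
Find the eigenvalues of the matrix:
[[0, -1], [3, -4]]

Characteristic equation: det(A - λI) = 0
λ² - (trace)λ + (det) = 0
trace = 0 + -4 = -4, det = (0)(-4) - (-1)(3) = 3
λ² - (-4)λ + (3) = 0
λ = (-4 ± √((-4)² - 4·(3))) / 2 = (-4 ± √4) / 2
Solving: λ = -3, -1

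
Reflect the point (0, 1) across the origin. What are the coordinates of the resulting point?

Reflection across origin: (0, 1) → (0, -1)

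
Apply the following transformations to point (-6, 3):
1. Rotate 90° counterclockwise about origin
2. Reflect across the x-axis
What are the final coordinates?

Step 1: Rotate 90° → (-3, -6)
Step 2: Reflect across x-axis → (-3, 6)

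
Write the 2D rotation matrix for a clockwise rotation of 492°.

Rotation matrix formula: [[cos θ, -sin θ], [sin θ, cos θ]]
A clockwise rotation by 492° is equivalent to a counterclockwise rotation by -492°.
For θ = -492°:
cos(-492°) = -0.6691
sin(-492°) = -0.7431
Result: [[-0.6691, 0.7431], [-0.7431, -0.6691]]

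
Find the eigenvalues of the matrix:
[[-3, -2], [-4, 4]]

Characteristic equation: det(A - λI) = 0
λ² - (trace)λ + (det) = 0
trace = -3 + 4 = 1, det = (-3)(4) - (-2)(-4) = -20
λ² - (1)λ + (-20) = 0
λ = (1 ± √((1)² - 4·(-20))) / 2 = (1 ± √81) / 2
Solving: λ = -4, 5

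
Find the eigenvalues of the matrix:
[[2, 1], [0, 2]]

Characteristic equation: det(A - λI) = 0
λ² - (trace)λ + (det) = 0
trace = 2 + 2 = 4, det = (2)(2) - (1)(0) = 4
λ² - (4)λ + (4) = 0
λ = (4 ± √((4)² - 4·(4))) / 2 = (4 ± √0) / 2
Solving: λ = 2, 2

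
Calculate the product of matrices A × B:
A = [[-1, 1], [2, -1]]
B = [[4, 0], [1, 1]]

Matrix multiplication:
C[0][0] = -1×4 + 1×1 = -3
C[0][1] = -1×0 + 1×1 = 1
C[1][0] = 2×4 + -1×1 = 7
C[1][1] = 2×0 + -1×1 = -1
Result: [[-3, 1], [7, -1]]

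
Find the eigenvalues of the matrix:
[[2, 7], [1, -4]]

Characteristic equation: det(A - λI) = 0
λ² - (trace)λ + (det) = 0
trace = 2 + -4 = -2, det = (2)(-4) - (7)(1) = -15
λ² - (-2)λ + (-15) = 0
λ = (-2 ± √((-2)² - 4·(-15))) / 2 = (-2 ± √64) / 2
Solving: λ = -5, 3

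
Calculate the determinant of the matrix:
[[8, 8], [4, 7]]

For a 2×2 matrix [[a, b], [c, d]], det = ad - bc
det = (8)(7) - (8)(4) = 56 - 32 = 24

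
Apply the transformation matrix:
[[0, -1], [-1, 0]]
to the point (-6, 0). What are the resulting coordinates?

Matrix multiplication:
[[0, -1], [-1, 0]] × [-6, 0]ᵀ
= [(0)(-6) + (-1)(0), (-1)(-6) + (0)(0)]ᵀ
= [0, 6]ᵀ
Result: (0, 6)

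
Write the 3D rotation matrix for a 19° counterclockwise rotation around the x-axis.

Rotation matrix for counterclockwise 19° around x-axis:
cos(19°) = 0.9455, sin(19°) = 0.3256
Result: [[1, 0, 0], [0, 0.9455, -0.3256], [0, 0.3256, 0.9455]]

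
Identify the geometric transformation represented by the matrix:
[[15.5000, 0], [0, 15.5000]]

This matrix represents: uniform scaling by factor 15.5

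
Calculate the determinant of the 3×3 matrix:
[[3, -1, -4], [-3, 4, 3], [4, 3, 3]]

Expansion along first row:
det = 3·det([[4,3],[3,3]]) - -1·det([[-3,3],[4,3]]) + -4·det([[-3,4],[4,3]])
    = 3·(4·3 - 3·3) - -1·(-3·3 - 3·4) + -4·(-3·3 - 4·4)
    = 3·3 - -1·-21 + -4·-25
    = 9 + -21 + 100 = 88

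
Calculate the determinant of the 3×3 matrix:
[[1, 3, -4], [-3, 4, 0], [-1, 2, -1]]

Expansion along first row:
det = 1·det([[4,0],[2,-1]]) - 3·det([[-3,0],[-1,-1]]) + -4·det([[-3,4],[-1,2]])
    = 1·(4·-1 - 0·2) - 3·(-3·-1 - 0·-1) + -4·(-3·2 - 4·-1)
    = 1·-4 - 3·3 + -4·-2
    = -4 + -9 + 8 = -5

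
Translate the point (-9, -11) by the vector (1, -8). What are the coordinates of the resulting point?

Translation by (1, -8) (homogeneous matrix [[1, 0, 1], [0, 1, -8], [0, 0, 1]]):
x' = -9 + 1 = -8
y' = -11 + -8 = -19
Result: (-8, -19)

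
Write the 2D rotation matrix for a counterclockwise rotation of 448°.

Rotation matrix formula: [[cos θ, -sin θ], [sin θ, cos θ]]
For θ = 448°:
cos(448°) = 0.0349
sin(448°) = 0.9994
Result: [[0.0349, -0.9994], [0.9994, 0.0349]]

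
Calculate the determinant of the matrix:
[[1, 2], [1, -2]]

For a 2×2 matrix [[a, b], [c, d]], det = ad - bc
det = (1)(-2) - (2)(1) = -2 - 2 = -4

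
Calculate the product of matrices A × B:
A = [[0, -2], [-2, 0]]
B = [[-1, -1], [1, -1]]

Matrix multiplication:
C[0][0] = 0×-1 + -2×1 = -2
C[0][1] = 0×-1 + -2×-1 = 2
C[1][0] = -2×-1 + 0×1 = 2
C[1][1] = -2×-1 + 0×-1 = 2
Result: [[-2, 2], [2, 2]]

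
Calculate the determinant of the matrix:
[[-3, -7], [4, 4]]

For a 2×2 matrix [[a, b], [c, d]], det = ad - bc
det = (-3)(4) - (-7)(4) = -12 - -28 = 16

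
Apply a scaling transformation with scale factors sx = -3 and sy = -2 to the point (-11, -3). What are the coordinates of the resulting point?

Scaling matrix:
[[-3, 0], [0, -2]]
Result: (-11 × -3, -3 × -2) = (33, 6)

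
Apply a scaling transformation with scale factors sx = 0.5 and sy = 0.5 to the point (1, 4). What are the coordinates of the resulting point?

Scaling matrix:
[[0.50, 0], [0, 0.50]]
Result: (1 × 0.5, 4 × 0.5) = (0.5, 2)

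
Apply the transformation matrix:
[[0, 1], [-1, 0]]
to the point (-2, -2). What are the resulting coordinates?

Matrix multiplication:
[[0, 1], [-1, 0]] × [-2, -2]ᵀ
= [(0)(-2) + (1)(-2), (-1)(-2) + (0)(-2)]ᵀ
= [-2, 2]ᵀ
Result: (-2, 2)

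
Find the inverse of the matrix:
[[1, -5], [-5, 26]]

For [[a,b],[c,d]], inverse = (1/det)·[[d,-b],[-c,a]]
det = (1)(26) - (-5)(-5) = 26 - 25 = 1
Inverse = [[26, 5], [5, 1]]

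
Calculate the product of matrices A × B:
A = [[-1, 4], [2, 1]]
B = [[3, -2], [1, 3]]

Matrix multiplication:
C[0][0] = -1×3 + 4×1 = 1
C[0][1] = -1×-2 + 4×3 = 14
C[1][0] = 2×3 + 1×1 = 7
C[1][1] = 2×-2 + 1×3 = -1
Result: [[1, 14], [7, -1]]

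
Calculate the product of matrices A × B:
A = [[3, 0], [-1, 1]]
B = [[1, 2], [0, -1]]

Matrix multiplication:
C[0][0] = 3×1 + 0×0 = 3
C[0][1] = 3×2 + 0×-1 = 6
C[1][0] = -1×1 + 1×0 = -1
C[1][1] = -1×2 + 1×-1 = -3
Result: [[3, 6], [-1, -3]]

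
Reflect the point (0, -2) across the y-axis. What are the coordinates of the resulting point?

Reflection across y-axis: (0, -2) → (0, -2)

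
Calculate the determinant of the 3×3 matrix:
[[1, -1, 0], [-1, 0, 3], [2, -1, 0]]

Expansion along first row:
det = 1·det([[0,3],[-1,0]]) - -1·det([[-1,3],[2,0]]) + 0·det([[-1,0],[2,-1]])
    = 1·(0·0 - 3·-1) - -1·(-1·0 - 3·2) + 0·(-1·-1 - 0·2)
    = 1·3 - -1·-6 + 0·1
    = 3 + -6 + 0 = -3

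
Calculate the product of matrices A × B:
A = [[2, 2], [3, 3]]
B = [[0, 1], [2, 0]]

Matrix multiplication:
C[0][0] = 2×0 + 2×2 = 4
C[0][1] = 2×1 + 2×0 = 2
C[1][0] = 3×0 + 3×2 = 6
C[1][1] = 3×1 + 3×0 = 3
Result: [[4, 2], [6, 3]]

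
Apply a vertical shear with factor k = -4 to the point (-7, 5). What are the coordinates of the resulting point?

Shear matrix for vertical shear with factor k = -4:
[[1, 0], [-4, 1]]
Result: (-7, 5) → (-7, 33)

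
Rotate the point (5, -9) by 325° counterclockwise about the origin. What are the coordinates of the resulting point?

Rotation matrix for 325°: [[cos 325°, -sin 325°], [sin 325°, cos 325°]] ≈ [[0.819152, 0.573576], [-0.573576, 0.819152]]
[[0.819152, 0.573576], [-0.573576, 0.819152]] × [5, -9]ᵀ ≈ [-1.0664, -10.2403]ᵀ
Result: (-1.0664, -10.2403)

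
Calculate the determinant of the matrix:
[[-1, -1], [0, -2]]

For a 2×2 matrix [[a, b], [c, d]], det = ad - bc
det = (-1)(-2) - (-1)(0) = 2 - 0 = 2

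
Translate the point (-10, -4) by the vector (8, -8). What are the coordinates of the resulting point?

Translation by (8, -8) (homogeneous matrix [[1, 0, 8], [0, 1, -8], [0, 0, 1]]):
x' = -10 + 8 = -2
y' = -4 + -8 = -12
Result: (-2, -12)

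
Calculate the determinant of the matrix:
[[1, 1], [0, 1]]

For a 2×2 matrix [[a, b], [c, d]], det = ad - bc
det = (1)(1) - (1)(0) = 1 - 0 = 1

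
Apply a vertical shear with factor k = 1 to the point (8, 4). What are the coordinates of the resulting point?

Shear matrix for vertical shear with factor k = 1:
[[1, 0], [1, 1]]
Result: (8, 4) → (8, 12)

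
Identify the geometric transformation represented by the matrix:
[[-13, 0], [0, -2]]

This matrix represents: non-uniform scaling by sx = -13, sy = -2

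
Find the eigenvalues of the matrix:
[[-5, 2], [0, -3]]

Characteristic equation: det(A - λI) = 0
λ² - (trace)λ + (det) = 0
trace = -5 + -3 = -8, det = (-5)(-3) - (2)(0) = 15
λ² - (-8)λ + (15) = 0
λ = (-8 ± √((-8)² - 4·(15))) / 2 = (-8 ± √4) / 2
Solving: λ = -5, -3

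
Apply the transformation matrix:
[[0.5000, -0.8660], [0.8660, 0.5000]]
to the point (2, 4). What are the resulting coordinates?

Matrix multiplication:
[[0.5000, -0.8660], [0.8660, 0.5000]] × [2, 4]ᵀ
= [(0.5000)(2) + (-0.8660)(4), (0.8660)(2) + (0.5000)(4)]ᵀ
= [-2.4640, 3.7320]ᵀ
Result: (-2.4640, 3.7320)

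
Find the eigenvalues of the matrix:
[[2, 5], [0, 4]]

Characteristic equation: det(A - λI) = 0
λ² - (trace)λ + (det) = 0
trace = 2 + 4 = 6, det = (2)(4) - (5)(0) = 8
λ² - (6)λ + (8) = 0
λ = (6 ± √((6)² - 4·(8))) / 2 = (6 ± √4) / 2
Solving: λ = 2, 4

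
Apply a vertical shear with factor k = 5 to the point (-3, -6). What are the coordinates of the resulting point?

Shear matrix for vertical shear with factor k = 5:
[[1, 0], [5, 1]]
Result: (-3, -6) → (-3, -21)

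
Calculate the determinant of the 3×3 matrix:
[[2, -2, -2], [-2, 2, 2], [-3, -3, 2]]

Expansion along first row:
det = 2·det([[2,2],[-3,2]]) - -2·det([[-2,2],[-3,2]]) + -2·det([[-2,2],[-3,-3]])
    = 2·(2·2 - 2·-3) - -2·(-2·2 - 2·-3) + -2·(-2·-3 - 2·-3)
    = 2·10 - -2·2 + -2·12
    = 20 + 4 + -24 = 0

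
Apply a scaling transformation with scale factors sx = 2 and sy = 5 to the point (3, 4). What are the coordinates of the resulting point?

Scaling matrix:
[[2, 0], [0, 5]]
Result: (3 × 2, 4 × 5) = (6, 20)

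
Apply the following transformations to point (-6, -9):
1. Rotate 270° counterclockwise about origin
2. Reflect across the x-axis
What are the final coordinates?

Step 1: Rotate 270° → (-9, 6)
Step 2: Reflect across x-axis → (-9, -6)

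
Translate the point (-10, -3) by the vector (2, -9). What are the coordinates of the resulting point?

Translation by (2, -9) (homogeneous matrix [[1, 0, 2], [0, 1, -9], [0, 0, 1]]):
x' = -10 + 2 = -8
y' = -3 + -9 = -12
Result: (-8, -12)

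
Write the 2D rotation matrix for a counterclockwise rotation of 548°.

Rotation matrix formula: [[cos θ, -sin θ], [sin θ, cos θ]]
For θ = 548°:
cos(548°) = -0.9903
sin(548°) = -0.1392
Result: [[-0.9903, 0.1392], [-0.1392, -0.9903]]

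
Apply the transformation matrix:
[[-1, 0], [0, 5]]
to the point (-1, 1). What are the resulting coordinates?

Matrix multiplication:
[[-1, 0], [0, 5]] × [-1, 1]ᵀ
= [(-1)(-1) + (0)(1), (0)(-1) + (5)(1)]ᵀ
= [1, 5]ᵀ
Result: (1, 5)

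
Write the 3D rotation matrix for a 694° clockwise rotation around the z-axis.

Rotation matrix for clockwise 694° around z-axis:
A clockwise rotation by 694° is a counterclockwise rotation by -694°.
cos(-694°) = 0.8988, sin(-694°) = 0.4384
Result: [[0.8988, -0.4384, 0], [0.4384, 0.8988, 0], [0, 0, 1]]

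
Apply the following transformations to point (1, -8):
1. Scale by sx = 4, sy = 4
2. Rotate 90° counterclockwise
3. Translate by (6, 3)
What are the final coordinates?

Step 1: Scale → (4, -32)
Step 2: Rotate 90° → (32, 4)
Step 3: Translate → (38, 7)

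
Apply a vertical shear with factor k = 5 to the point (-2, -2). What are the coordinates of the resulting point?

Shear matrix for vertical shear with factor k = 5:
[[1, 0], [5, 1]]
Result: (-2, -2) → (-2, -12)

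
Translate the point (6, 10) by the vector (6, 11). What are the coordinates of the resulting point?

Translation by (6, 11) (homogeneous matrix [[1, 0, 6], [0, 1, 11], [0, 0, 1]]):
x' = 6 + 6 = 12
y' = 10 + 11 = 21
Result: (12, 21)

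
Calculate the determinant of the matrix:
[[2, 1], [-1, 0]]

For a 2×2 matrix [[a, b], [c, d]], det = ad - bc
det = (2)(0) - (1)(-1) = 0 - -1 = 1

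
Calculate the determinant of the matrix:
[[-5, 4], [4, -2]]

For a 2×2 matrix [[a, b], [c, d]], det = ad - bc
det = (-5)(-2) - (4)(4) = 10 - 16 = -6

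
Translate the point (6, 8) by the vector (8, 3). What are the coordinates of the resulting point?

Translation by (8, 3) (homogeneous matrix [[1, 0, 8], [0, 1, 3], [0, 0, 1]]):
x' = 6 + 8 = 14
y' = 8 + 3 = 11
Result: (14, 11)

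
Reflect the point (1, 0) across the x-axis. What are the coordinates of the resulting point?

Reflection across x-axis: (1, 0) → (1, 0)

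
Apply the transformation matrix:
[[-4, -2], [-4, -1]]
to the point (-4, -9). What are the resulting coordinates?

Matrix multiplication:
[[-4, -2], [-4, -1]] × [-4, -9]ᵀ
= [(-4)(-4) + (-2)(-9), (-4)(-4) + (-1)(-9)]ᵀ
= [34, 25]ᵀ
Result: (34, 25)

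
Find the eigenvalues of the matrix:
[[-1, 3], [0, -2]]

Characteristic equation: det(A - λI) = 0
λ² - (trace)λ + (det) = 0
trace = -1 + -2 = -3, det = (-1)(-2) - (3)(0) = 2
λ² - (-3)λ + (2) = 0
λ = (-3 ± √((-3)² - 4·(2))) / 2 = (-3 ± √1) / 2
Solving: λ = -2, -1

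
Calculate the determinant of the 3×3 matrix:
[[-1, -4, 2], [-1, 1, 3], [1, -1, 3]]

Expansion along first row:
det = -1·det([[1,3],[-1,3]]) - -4·det([[-1,3],[1,3]]) + 2·det([[-1,1],[1,-1]])
    = -1·(1·3 - 3·-1) - -4·(-1·3 - 3·1) + 2·(-1·-1 - 1·1)
    = -1·6 - -4·-6 + 2·0
    = -6 + -24 + 0 = -30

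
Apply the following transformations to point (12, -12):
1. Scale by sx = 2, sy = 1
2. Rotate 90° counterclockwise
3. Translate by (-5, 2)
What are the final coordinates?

Step 1: Scale → (24, -12)
Step 2: Rotate 90° → (12, 24)
Step 3: Translate → (7, 26)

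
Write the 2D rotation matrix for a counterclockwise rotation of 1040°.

Rotation matrix formula: [[cos θ, -sin θ], [sin θ, cos θ]]
For θ = 1040°:
cos(1040°) = 0.7660
sin(1040°) = -0.6428
Result: [[0.7660, 0.6428], [-0.6428, 0.7660]]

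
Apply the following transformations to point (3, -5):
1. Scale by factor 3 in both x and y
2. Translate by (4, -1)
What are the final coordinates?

Step 1: Scale (3, -5) by 3 → (9, -15)
Step 2: Translate by (4, -1) → (13, -16)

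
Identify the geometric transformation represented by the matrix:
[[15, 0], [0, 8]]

This matrix represents: non-uniform scaling by sx = 15, sy = 8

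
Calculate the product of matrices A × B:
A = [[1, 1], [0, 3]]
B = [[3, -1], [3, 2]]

Matrix multiplication:
C[0][0] = 1×3 + 1×3 = 6
C[0][1] = 1×-1 + 1×2 = 1
C[1][0] = 0×3 + 3×3 = 9
C[1][1] = 0×-1 + 3×2 = 6
Result: [[6, 1], [9, 6]]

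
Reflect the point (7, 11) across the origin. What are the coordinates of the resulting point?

Reflection across origin: (7, 11) → (-7, -11)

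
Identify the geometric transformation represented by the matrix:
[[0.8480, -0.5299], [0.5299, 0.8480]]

This matrix represents: rotation by 32° counterclockwise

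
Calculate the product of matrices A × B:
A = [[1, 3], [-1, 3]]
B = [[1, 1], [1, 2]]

Matrix multiplication:
C[0][0] = 1×1 + 3×1 = 4
C[0][1] = 1×1 + 3×2 = 7
C[1][0] = -1×1 + 3×1 = 2
C[1][1] = -1×1 + 3×2 = 5
Result: [[4, 7], [2, 5]]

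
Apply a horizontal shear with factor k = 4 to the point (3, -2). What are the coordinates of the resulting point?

Shear matrix for horizontal shear with factor k = 4:
[[1, 4], [0, 1]]
Result: (3, -2) → (-5, -2)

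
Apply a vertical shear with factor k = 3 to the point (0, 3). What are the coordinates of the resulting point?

Shear matrix for vertical shear with factor k = 3:
[[1, 0], [3, 1]]
Result: (0, 3) → (0, 3)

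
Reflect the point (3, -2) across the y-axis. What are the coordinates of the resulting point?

Reflection across y-axis: (3, -2) → (-3, -2)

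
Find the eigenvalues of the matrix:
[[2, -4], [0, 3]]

Characteristic equation: det(A - λI) = 0
λ² - (trace)λ + (det) = 0
trace = 2 + 3 = 5, det = (2)(3) - (-4)(0) = 6
λ² - (5)λ + (6) = 0
λ = (5 ± √((5)² - 4·(6))) / 2 = (5 ± √1) / 2
Solving: λ = 2, 3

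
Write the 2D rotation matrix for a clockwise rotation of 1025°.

Rotation matrix formula: [[cos θ, -sin θ], [sin θ, cos θ]]
A clockwise rotation by 1025° is equivalent to a counterclockwise rotation by -1025°.
For θ = -1025°:
cos(-1025°) = 0.5736
sin(-1025°) = 0.8192
Result: [[0.5736, -0.8192], [0.8192, 0.5736]]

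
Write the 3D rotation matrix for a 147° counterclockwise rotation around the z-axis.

Rotation matrix for counterclockwise 147° around z-axis:
cos(147°) = -0.8387, sin(147°) = 0.5446
Result: [[-0.8387, -0.5446, 0], [0.5446, -0.8387, 0], [0, 0, 1]]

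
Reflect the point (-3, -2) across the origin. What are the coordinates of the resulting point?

Reflection across origin: (-3, -2) → (3, 2)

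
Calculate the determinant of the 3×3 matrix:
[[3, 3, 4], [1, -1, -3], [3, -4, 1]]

Expansion along first row:
det = 3·det([[-1,-3],[-4,1]]) - 3·det([[1,-3],[3,1]]) + 4·det([[1,-1],[3,-4]])
    = 3·(-1·1 - -3·-4) - 3·(1·1 - -3·3) + 4·(1·-4 - -1·3)
    = 3·-13 - 3·10 + 4·-1
    = -39 + -30 + -4 = -73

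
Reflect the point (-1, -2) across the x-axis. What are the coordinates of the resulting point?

Reflection across x-axis: (-1, -2) → (-1, 2)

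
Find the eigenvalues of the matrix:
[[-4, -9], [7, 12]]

Characteristic equation: det(A - λI) = 0
λ² - (trace)λ + (det) = 0
trace = -4 + 12 = 8, det = (-4)(12) - (-9)(7) = 15
λ² - (8)λ + (15) = 0
λ = (8 ± √((8)² - 4·(15))) / 2 = (8 ± √4) / 2
Solving: λ = 3, 5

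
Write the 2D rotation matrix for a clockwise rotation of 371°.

Rotation matrix formula: [[cos θ, -sin θ], [sin θ, cos θ]]
A clockwise rotation by 371° is equivalent to a counterclockwise rotation by -371°.
For θ = -371°:
cos(-371°) = 0.9816
sin(-371°) = -0.1908
Result: [[0.9816, 0.1908], [-0.1908, 0.9816]]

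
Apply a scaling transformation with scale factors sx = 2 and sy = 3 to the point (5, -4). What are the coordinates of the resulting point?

Scaling matrix:
[[2, 0], [0, 3]]
Result: (5 × 2, -4 × 3) = (10, -12)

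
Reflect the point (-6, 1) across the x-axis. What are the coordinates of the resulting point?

Reflection across x-axis: (-6, 1) → (-6, -1)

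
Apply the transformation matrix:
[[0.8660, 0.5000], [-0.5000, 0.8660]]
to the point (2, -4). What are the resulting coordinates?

Matrix multiplication:
[[0.8660, 0.5000], [-0.5000, 0.8660]] × [2, -4]ᵀ
= [(0.8660)(2) + (0.5000)(-4), (-0.5000)(2) + (0.8660)(-4)]ᵀ
= [-0.2680, -4.4640]ᵀ
Result: (-0.2680, -4.4640)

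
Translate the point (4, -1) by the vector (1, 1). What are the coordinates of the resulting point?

Translation by (1, 1) (homogeneous matrix [[1, 0, 1], [0, 1, 1], [0, 0, 1]]):
x' = 4 + 1 = 5
y' = -1 + 1 = 0
Result: (5, 0)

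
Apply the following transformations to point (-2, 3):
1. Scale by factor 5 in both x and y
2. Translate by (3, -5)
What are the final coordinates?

Step 1: Scale (-2, 3) by 5 → (-10, 15)
Step 2: Translate by (3, -5) → (-7, 10)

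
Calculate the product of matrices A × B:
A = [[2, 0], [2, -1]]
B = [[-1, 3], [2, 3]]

Matrix multiplication:
C[0][0] = 2×-1 + 0×2 = -2
C[0][1] = 2×3 + 0×3 = 6
C[1][0] = 2×-1 + -1×2 = -4
C[1][1] = 2×3 + -1×3 = 3
Result: [[-2, 6], [-4, 3]]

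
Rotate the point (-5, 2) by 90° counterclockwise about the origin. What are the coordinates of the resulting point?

Rotation matrix for 90°: [[cos 90°, -sin 90°], [sin 90°, cos 90°]] = [[0, -1], [1, 0]]
[[0, -1], [1, 0]] × [-5, 2]ᵀ = [-2, -5]ᵀ
Result: (-2, -5)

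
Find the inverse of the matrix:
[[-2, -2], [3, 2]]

For [[a,b],[c,d]], inverse = (1/det)·[[d,-b],[-c,a]]
det = (-2)(2) - (-2)(3) = -4 - -6 = 2
Inverse = (1/2)·[[2, 2], [-3, -2]]
= [[1, 1], [-3/2, -1]]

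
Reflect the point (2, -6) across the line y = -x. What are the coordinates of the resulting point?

Reflection across line y = -x: (2, -6) → (6, -2)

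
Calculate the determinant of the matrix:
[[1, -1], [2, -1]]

For a 2×2 matrix [[a, b], [c, d]], det = ad - bc
det = (1)(-1) - (-1)(2) = -1 - -2 = 1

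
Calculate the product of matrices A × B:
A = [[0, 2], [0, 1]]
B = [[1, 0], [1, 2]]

Matrix multiplication:
C[0][0] = 0×1 + 2×1 = 2
C[0][1] = 0×0 + 2×2 = 4
C[1][0] = 0×1 + 1×1 = 1
C[1][1] = 0×0 + 1×2 = 2
Result: [[2, 4], [1, 2]]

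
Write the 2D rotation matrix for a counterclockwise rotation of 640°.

Rotation matrix formula: [[cos θ, -sin θ], [sin θ, cos θ]]
For θ = 640°:
cos(640°) = 0.1736
sin(640°) = -0.9848
Result: [[0.1736, 0.9848], [-0.9848, 0.1736]]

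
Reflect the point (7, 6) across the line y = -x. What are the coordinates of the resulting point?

Reflection across line y = -x: (7, 6) → (-6, -7)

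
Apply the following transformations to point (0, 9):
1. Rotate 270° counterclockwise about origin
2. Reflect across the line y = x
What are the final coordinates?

Step 1: Rotate 270° → (9, 0)
Step 2: Reflect across line y = x → (0, 9)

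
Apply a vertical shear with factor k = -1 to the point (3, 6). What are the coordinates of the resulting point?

Shear matrix for vertical shear with factor k = -1:
[[1, 0], [-1, 1]]
Result: (3, 6) → (3, 3)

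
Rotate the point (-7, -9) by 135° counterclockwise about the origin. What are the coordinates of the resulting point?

Rotation matrix for 135°: [[cos 135°, -sin 135°], [sin 135°, cos 135°]] ≈ [[-0.707107, -0.707107], [0.707107, -0.707107]]
[[-0.707107, -0.707107], [0.707107, -0.707107]] × [-7, -9]ᵀ ≈ [11.3137, 1.4142]ᵀ
Result: (11.3137, 1.4142)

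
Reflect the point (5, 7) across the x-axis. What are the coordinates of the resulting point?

Reflection across x-axis: (5, 7) → (5, -7)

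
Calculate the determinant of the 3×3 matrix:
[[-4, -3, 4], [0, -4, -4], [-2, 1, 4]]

Expansion along first row:
det = -4·det([[-4,-4],[1,4]]) - -3·det([[0,-4],[-2,4]]) + 4·det([[0,-4],[-2,1]])
    = -4·(-4·4 - -4·1) - -3·(0·4 - -4·-2) + 4·(0·1 - -4·-2)
    = -4·-12 - -3·-8 + 4·-8
    = 48 + -24 + -32 = -8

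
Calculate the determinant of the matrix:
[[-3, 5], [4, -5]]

For a 2×2 matrix [[a, b], [c, d]], det = ad - bc
det = (-3)(-5) - (5)(4) = 15 - 20 = -5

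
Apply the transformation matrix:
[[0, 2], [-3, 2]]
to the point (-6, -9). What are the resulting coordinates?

Matrix multiplication:
[[0, 2], [-3, 2]] × [-6, -9]ᵀ
= [(0)(-6) + (2)(-9), (-3)(-6) + (2)(-9)]ᵀ
= [-18, 0]ᵀ
Result: (-18, 0)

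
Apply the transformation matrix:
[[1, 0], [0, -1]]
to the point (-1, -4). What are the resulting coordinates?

Matrix multiplication:
[[1, 0], [0, -1]] × [-1, -4]ᵀ
= [(1)(-1) + (0)(-4), (0)(-1) + (-1)(-4)]ᵀ
= [-1, 4]ᵀ
Result: (-1, 4)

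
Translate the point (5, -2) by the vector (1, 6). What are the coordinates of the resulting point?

Translation by (1, 6) (homogeneous matrix [[1, 0, 1], [0, 1, 6], [0, 0, 1]]):
x' = 5 + 1 = 6
y' = -2 + 6 = 4
Result: (6, 4)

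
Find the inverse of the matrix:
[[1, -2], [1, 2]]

For [[a,b],[c,d]], inverse = (1/det)·[[d,-b],[-c,a]]
det = (1)(2) - (-2)(1) = 2 - -2 = 4
Inverse = (1/4)·[[2, 2], [-1, 1]]
= [[1/2, 1/2], [-1/4, 1/4]]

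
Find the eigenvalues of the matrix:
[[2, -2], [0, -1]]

Characteristic equation: det(A - λI) = 0
λ² - (trace)λ + (det) = 0
trace = 2 + -1 = 1, det = (2)(-1) - (-2)(0) = -2
λ² - (1)λ + (-2) = 0
λ = (1 ± √((1)² - 4·(-2))) / 2 = (1 ± √9) / 2
Solving: λ = -1, 2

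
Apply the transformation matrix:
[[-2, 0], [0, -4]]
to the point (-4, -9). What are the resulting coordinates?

Matrix multiplication:
[[-2, 0], [0, -4]] × [-4, -9]ᵀ
= [(-2)(-4) + (0)(-9), (0)(-4) + (-4)(-9)]ᵀ
= [8, 36]ᵀ
Result: (8, 36)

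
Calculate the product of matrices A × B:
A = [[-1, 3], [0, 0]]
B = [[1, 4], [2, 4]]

Matrix multiplication:
C[0][0] = -1×1 + 3×2 = 5
C[0][1] = -1×4 + 3×4 = 8
C[1][0] = 0×1 + 0×2 = 0
C[1][1] = 0×4 + 0×4 = 0
Result: [[5, 8], [0, 0]]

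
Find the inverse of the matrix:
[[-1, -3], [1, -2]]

For [[a,b],[c,d]], inverse = (1/det)·[[d,-b],[-c,a]]
det = (-1)(-2) - (-3)(1) = 2 - -3 = 5
Inverse = (1/5)·[[-2, 3], [-1, -1]]
= [[-2/5, 3/5], [-1/5, -1/5]]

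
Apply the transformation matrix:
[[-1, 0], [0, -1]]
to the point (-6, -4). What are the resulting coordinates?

Matrix multiplication:
[[-1, 0], [0, -1]] × [-6, -4]ᵀ
= [(-1)(-6) + (0)(-4), (0)(-6) + (-1)(-4)]ᵀ
= [6, 4]ᵀ
Result: (6, 4)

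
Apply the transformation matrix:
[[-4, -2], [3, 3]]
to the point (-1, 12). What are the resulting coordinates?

Matrix multiplication:
[[-4, -2], [3, 3]] × [-1, 12]ᵀ
= [(-4)(-1) + (-2)(12), (3)(-1) + (3)(12)]ᵀ
= [-20, 33]ᵀ
Result: (-20, 33)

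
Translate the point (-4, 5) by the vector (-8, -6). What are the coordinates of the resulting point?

Translation by (-8, -6) (homogeneous matrix [[1, 0, -8], [0, 1, -6], [0, 0, 1]]):
x' = -4 + -8 = -12
y' = 5 + -6 = -1
Result: (-12, -1)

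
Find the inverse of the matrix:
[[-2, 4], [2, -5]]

For [[a,b],[c,d]], inverse = (1/det)·[[d,-b],[-c,a]]
det = (-2)(-5) - (4)(2) = 10 - 8 = 2
Inverse = (1/2)·[[-5, -4], [-2, -2]]
= [[-5/2, -2], [-1, -1]]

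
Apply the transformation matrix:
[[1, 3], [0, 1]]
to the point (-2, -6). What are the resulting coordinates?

Matrix multiplication:
[[1, 3], [0, 1]] × [-2, -6]ᵀ
= [(1)(-2) + (3)(-6), (0)(-2) + (1)(-6)]ᵀ
= [-20, -6]ᵀ
Result: (-20, -6)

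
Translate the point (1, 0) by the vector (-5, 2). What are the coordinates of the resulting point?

Translation by (-5, 2) (homogeneous matrix [[1, 0, -5], [0, 1, 2], [0, 0, 1]]):
x' = 1 + -5 = -4
y' = 0 + 2 = 2
Result: (-4, 2)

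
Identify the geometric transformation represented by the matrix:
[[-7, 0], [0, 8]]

This matrix represents: non-uniform scaling by sx = -7, sy = 8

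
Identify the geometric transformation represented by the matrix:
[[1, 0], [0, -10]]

This matrix represents: non-uniform scaling by sx = 1, sy = -10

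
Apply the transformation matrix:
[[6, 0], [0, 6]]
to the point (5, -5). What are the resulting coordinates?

Matrix multiplication:
[[6, 0], [0, 6]] × [5, -5]ᵀ
= [(6)(5) + (0)(-5), (0)(5) + (6)(-5)]ᵀ
= [30, -30]ᵀ
Result: (30, -30)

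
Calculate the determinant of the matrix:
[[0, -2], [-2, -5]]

For a 2×2 matrix [[a, b], [c, d]], det = ad - bc
det = (0)(-5) - (-2)(-2) = 0 - 4 = -4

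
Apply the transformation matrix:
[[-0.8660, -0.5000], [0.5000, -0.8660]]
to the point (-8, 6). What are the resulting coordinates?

Matrix multiplication:
[[-0.8660, -0.5000], [0.5000, -0.8660]] × [-8, 6]ᵀ
= [(-0.8660)(-8) + (-0.5000)(6), (0.5000)(-8) + (-0.8660)(6)]ᵀ
= [3.9280, -9.1960]ᵀ
Result: (3.9280, -9.1960)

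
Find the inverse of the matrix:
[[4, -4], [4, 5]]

For [[a,b],[c,d]], inverse = (1/det)·[[d,-b],[-c,a]]
det = (4)(5) - (-4)(4) = 20 - -16 = 36
Inverse = (1/36)·[[5, 4], [-4, 4]]
= [[5/36, 1/9], [-1/9, 1/9]]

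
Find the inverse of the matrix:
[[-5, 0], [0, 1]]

For [[a,b],[c,d]], inverse = (1/det)·[[d,-b],[-c,a]]
det = (-5)(1) - (0)(0) = -5 - 0 = -5
Inverse = (1/-5)·[[1, 0], [0, -5]]
= [[-1/5, 0], [0, 1]]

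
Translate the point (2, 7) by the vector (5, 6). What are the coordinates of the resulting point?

Translation by (5, 6) (homogeneous matrix [[1, 0, 5], [0, 1, 6], [0, 0, 1]]):
x' = 2 + 5 = 7
y' = 7 + 6 = 13
Result: (7, 13)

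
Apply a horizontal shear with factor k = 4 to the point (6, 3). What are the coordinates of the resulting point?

Shear matrix for horizontal shear with factor k = 4:
[[1, 4], [0, 1]]
Result: (6, 3) → (18, 3)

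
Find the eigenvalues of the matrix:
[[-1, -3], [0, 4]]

Characteristic equation: det(A - λI) = 0
λ² - (trace)λ + (det) = 0
trace = -1 + 4 = 3, det = (-1)(4) - (-3)(0) = -4
λ² - (3)λ + (-4) = 0
λ = (3 ± √((3)² - 4·(-4))) / 2 = (3 ± √25) / 2
Solving: λ = -1, 4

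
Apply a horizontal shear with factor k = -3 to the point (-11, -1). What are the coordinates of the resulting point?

Shear matrix for horizontal shear with factor k = -3:
[[1, -3], [0, 1]]
Result: (-11, -1) → (-8, -1)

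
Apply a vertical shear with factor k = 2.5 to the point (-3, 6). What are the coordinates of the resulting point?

Shear matrix for vertical shear with factor k = 2.5:
[[1, 0], [2.50, 1]]
Result: (-3, 6) → (-3, -1.5)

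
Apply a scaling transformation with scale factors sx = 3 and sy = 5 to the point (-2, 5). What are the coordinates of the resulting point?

Scaling matrix:
[[3, 0], [0, 5]]
Result: (-2 × 3, 5 × 5) = (-6, 25)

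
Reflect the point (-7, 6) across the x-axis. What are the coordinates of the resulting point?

Reflection across x-axis: (-7, 6) → (-7, -6)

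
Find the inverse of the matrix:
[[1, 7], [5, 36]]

For [[a,b],[c,d]], inverse = (1/det)·[[d,-b],[-c,a]]
det = (1)(36) - (7)(5) = 36 - 35 = 1
Inverse = [[36, -7], [-5, 1]]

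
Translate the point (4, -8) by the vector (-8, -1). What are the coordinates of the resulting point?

Translation by (-8, -1) (homogeneous matrix [[1, 0, -8], [0, 1, -1], [0, 0, 1]]):
x' = 4 + -8 = -4
y' = -8 + -1 = -9
Result: (-4, -9)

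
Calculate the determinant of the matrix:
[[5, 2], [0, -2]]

For a 2×2 matrix [[a, b], [c, d]], det = ad - bc
det = (5)(-2) - (2)(0) = -10 - 0 = -10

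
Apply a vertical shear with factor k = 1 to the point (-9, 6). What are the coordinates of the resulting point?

Shear matrix for vertical shear with factor k = 1:
[[1, 0], [1, 1]]
Result: (-9, 6) → (-9, -3)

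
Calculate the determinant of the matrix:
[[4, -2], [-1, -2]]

For a 2×2 matrix [[a, b], [c, d]], det = ad - bc
det = (4)(-2) - (-2)(-1) = -8 - 2 = -10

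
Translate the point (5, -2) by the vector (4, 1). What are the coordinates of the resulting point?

Translation by (4, 1) (homogeneous matrix [[1, 0, 4], [0, 1, 1], [0, 0, 1]]):
x' = 5 + 4 = 9
y' = -2 + 1 = -1
Result: (9, -1)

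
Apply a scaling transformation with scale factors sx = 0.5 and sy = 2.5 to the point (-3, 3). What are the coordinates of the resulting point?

Scaling matrix:
[[0.50, 0], [0, 2.50]]
Result: (-3 × 0.5, 3 × 2.5) = (-1.5, 7.5)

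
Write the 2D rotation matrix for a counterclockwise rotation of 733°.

Rotation matrix formula: [[cos θ, -sin θ], [sin θ, cos θ]]
For θ = 733°:
cos(733°) = 0.9744
sin(733°) = 0.2250
Result: [[0.9744, -0.2250], [0.2250, 0.9744]]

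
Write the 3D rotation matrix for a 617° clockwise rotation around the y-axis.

Rotation matrix for clockwise 617° around y-axis:
A clockwise rotation by 617° is a counterclockwise rotation by -617°.
cos(-617°) = -0.2250, sin(-617°) = 0.9744
Result: [[-0.2250, 0, 0.9744], [0, 1, 0], [-0.9744, 0, -0.2250]]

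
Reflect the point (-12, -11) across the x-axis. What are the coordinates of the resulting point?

Reflection across x-axis: (-12, -11) → (-12, 11)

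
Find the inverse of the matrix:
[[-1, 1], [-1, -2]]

For [[a,b],[c,d]], inverse = (1/det)·[[d,-b],[-c,a]]
det = (-1)(-2) - (1)(-1) = 2 - -1 = 3
Inverse = (1/3)·[[-2, -1], [1, -1]]
= [[-2/3, -1/3], [1/3, -1/3]]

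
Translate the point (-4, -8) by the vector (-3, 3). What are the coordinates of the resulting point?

Translation by (-3, 3) (homogeneous matrix [[1, 0, -3], [0, 1, 3], [0, 0, 1]]):
x' = -4 + -3 = -7
y' = -8 + 3 = -5
Result: (-7, -5)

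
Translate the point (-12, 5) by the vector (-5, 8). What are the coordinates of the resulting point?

Translation by (-5, 8) (homogeneous matrix [[1, 0, -5], [0, 1, 8], [0, 0, 1]]):
x' = -12 + -5 = -17
y' = 5 + 8 = 13
Result: (-17, 13)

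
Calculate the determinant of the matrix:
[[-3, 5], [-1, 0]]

For a 2×2 matrix [[a, b], [c, d]], det = ad - bc
det = (-3)(0) - (5)(-1) = 0 - -5 = 5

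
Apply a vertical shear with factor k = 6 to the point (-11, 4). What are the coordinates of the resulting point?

Shear matrix for vertical shear with factor k = 6:
[[1, 0], [6, 1]]
Result: (-11, 4) → (-11, -62)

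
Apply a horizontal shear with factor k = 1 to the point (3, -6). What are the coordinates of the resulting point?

Shear matrix for horizontal shear with factor k = 1:
[[1, 1], [0, 1]]
Result: (3, -6) → (-3, -6)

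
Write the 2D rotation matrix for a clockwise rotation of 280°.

Rotation matrix formula: [[cos θ, -sin θ], [sin θ, cos θ]]
A clockwise rotation by 280° is equivalent to a counterclockwise rotation by -280°.
For θ = -280°:
cos(-280°) = 0.1736
sin(-280°) = 0.9848
Result: [[0.1736, -0.9848], [0.9848, 0.1736]]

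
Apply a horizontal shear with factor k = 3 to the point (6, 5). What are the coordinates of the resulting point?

Shear matrix for horizontal shear with factor k = 3:
[[1, 3], [0, 1]]
Result: (6, 5) → (21, 5)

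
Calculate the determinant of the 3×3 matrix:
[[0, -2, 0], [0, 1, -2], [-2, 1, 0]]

Expansion along first row:
det = 0·det([[1,-2],[1,0]]) - -2·det([[0,-2],[-2,0]]) + 0·det([[0,1],[-2,1]])
    = 0·(1·0 - -2·1) - -2·(0·0 - -2·-2) + 0·(0·1 - 1·-2)
    = 0·2 - -2·-4 + 0·2
    = 0 + -8 + 0 = -8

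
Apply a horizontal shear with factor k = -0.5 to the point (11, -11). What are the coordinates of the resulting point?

Shear matrix for horizontal shear with factor k = -0.5:
[[1, -0.50], [0, 1]]
Result: (11, -11) → (16.5, -11)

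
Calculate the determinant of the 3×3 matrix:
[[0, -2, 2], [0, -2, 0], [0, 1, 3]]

Expansion along first row:
det = 0·det([[-2,0],[1,3]]) - -2·det([[0,0],[0,3]]) + 2·det([[0,-2],[0,1]])
    = 0·(-2·3 - 0·1) - -2·(0·3 - 0·0) + 2·(0·1 - -2·0)
    = 0·-6 - -2·0 + 2·0
    = 0 + 0 + 0 = 0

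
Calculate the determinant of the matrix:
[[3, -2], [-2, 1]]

For a 2×2 matrix [[a, b], [c, d]], det = ad - bc
det = (3)(1) - (-2)(-2) = 3 - 4 = -1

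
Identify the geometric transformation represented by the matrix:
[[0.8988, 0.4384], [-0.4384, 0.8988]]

This matrix represents: rotation by 334° counterclockwise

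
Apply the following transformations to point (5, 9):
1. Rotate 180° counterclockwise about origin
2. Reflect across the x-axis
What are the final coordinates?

Step 1: Rotate 180° → (-5, -9)
Step 2: Reflect across x-axis → (-5, 9)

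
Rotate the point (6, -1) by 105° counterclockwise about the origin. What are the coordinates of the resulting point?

Rotation matrix for 105°: [[cos 105°, -sin 105°], [sin 105°, cos 105°]] ≈ [[-0.258819, -0.965926], [0.965926, -0.258819]]
[[-0.258819, -0.965926], [0.965926, -0.258819]] × [6, -1]ᵀ ≈ [-0.5870, 6.0544]ᵀ
Result: (-0.5870, 6.0544)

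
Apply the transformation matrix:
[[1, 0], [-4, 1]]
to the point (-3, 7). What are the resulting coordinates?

Matrix multiplication:
[[1, 0], [-4, 1]] × [-3, 7]ᵀ
= [(1)(-3) + (0)(7), (-4)(-3) + (1)(7)]ᵀ
= [-3, 19]ᵀ
Result: (-3, 19)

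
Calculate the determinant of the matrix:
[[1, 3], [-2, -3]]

For a 2×2 matrix [[a, b], [c, d]], det = ad - bc
det = (1)(-3) - (3)(-2) = -3 - -6 = 3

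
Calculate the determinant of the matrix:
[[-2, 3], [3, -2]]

For a 2×2 matrix [[a, b], [c, d]], det = ad - bc
det = (-2)(-2) - (3)(3) = 4 - 9 = -5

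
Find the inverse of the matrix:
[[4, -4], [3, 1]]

For [[a,b],[c,d]], inverse = (1/det)·[[d,-b],[-c,a]]
det = (4)(1) - (-4)(3) = 4 - -12 = 16
Inverse = (1/16)·[[1, 4], [-3, 4]]
= [[1/16, 1/4], [-3/16, 1/4]]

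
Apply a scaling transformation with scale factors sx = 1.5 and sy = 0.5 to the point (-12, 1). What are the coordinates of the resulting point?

Scaling matrix:
[[1.50, 0], [0, 0.50]]
Result: (-12 × 1.5, 1 × 0.5) = (-18, 0.5)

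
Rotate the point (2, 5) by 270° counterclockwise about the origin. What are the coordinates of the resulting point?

Rotation matrix for 270°: [[cos 270°, -sin 270°], [sin 270°, cos 270°]] = [[0, 1], [-1, 0]]
[[0, 1], [-1, 0]] × [2, 5]ᵀ = [5, -2]ᵀ
Result: (5, -2)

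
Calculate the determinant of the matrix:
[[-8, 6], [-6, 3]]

For a 2×2 matrix [[a, b], [c, d]], det = ad - bc
det = (-8)(3) - (6)(-6) = -24 - -36 = 12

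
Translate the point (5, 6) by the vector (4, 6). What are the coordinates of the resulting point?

Translation by (4, 6) (homogeneous matrix [[1, 0, 4], [0, 1, 6], [0, 0, 1]]):
x' = 5 + 4 = 9
y' = 6 + 6 = 12
Result: (9, 12)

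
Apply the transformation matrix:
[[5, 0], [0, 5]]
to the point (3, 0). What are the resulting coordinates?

Matrix multiplication:
[[5, 0], [0, 5]] × [3, 0]ᵀ
= [(5)(3) + (0)(0), (0)(3) + (5)(0)]ᵀ
= [15, 0]ᵀ
Result: (15, 0)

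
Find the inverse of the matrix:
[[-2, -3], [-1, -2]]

For [[a,b],[c,d]], inverse = (1/det)·[[d,-b],[-c,a]]
det = (-2)(-2) - (-3)(-1) = 4 - 3 = 1
Inverse = [[-2, 3], [1, -2]]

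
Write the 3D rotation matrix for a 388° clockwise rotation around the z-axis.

Rotation matrix for clockwise 388° around z-axis:
A clockwise rotation by 388° is a counterclockwise rotation by -388°.
cos(-388°) = 0.8829, sin(-388°) = -0.4695
Result: [[0.8829, 0.4695, 0], [-0.4695, 0.8829, 0], [0, 0, 1]]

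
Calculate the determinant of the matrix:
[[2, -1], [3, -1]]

For a 2×2 matrix [[a, b], [c, d]], det = ad - bc
det = (2)(-1) - (-1)(3) = -2 - -3 = 1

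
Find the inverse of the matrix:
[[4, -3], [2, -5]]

For [[a,b],[c,d]], inverse = (1/det)·[[d,-b],[-c,a]]
det = (4)(-5) - (-3)(2) = -20 - -6 = -14
Inverse = (1/-14)·[[-5, 3], [-2, 4]]
= [[5/14, -3/14], [1/7, -2/7]]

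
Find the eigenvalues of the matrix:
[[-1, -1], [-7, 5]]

Characteristic equation: det(A - λI) = 0
λ² - (trace)λ + (det) = 0
trace = -1 + 5 = 4, det = (-1)(5) - (-1)(-7) = -12
λ² - (4)λ + (-12) = 0
λ = (4 ± √((4)² - 4·(-12))) / 2 = (4 ± √64) / 2
Solving: λ = -2, 6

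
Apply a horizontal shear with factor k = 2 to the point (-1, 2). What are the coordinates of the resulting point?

Shear matrix for horizontal shear with factor k = 2:
[[1, 2], [0, 1]]
Result: (-1, 2) → (3, 2)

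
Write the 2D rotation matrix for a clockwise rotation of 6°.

Rotation matrix formula: [[cos θ, -sin θ], [sin θ, cos θ]]
A clockwise rotation by 6° is equivalent to a counterclockwise rotation by -6°.
For θ = -6°:
cos(-6°) = 0.9945
sin(-6°) = -0.1045
Result: [[0.9945, 0.1045], [-0.1045, 0.9945]]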